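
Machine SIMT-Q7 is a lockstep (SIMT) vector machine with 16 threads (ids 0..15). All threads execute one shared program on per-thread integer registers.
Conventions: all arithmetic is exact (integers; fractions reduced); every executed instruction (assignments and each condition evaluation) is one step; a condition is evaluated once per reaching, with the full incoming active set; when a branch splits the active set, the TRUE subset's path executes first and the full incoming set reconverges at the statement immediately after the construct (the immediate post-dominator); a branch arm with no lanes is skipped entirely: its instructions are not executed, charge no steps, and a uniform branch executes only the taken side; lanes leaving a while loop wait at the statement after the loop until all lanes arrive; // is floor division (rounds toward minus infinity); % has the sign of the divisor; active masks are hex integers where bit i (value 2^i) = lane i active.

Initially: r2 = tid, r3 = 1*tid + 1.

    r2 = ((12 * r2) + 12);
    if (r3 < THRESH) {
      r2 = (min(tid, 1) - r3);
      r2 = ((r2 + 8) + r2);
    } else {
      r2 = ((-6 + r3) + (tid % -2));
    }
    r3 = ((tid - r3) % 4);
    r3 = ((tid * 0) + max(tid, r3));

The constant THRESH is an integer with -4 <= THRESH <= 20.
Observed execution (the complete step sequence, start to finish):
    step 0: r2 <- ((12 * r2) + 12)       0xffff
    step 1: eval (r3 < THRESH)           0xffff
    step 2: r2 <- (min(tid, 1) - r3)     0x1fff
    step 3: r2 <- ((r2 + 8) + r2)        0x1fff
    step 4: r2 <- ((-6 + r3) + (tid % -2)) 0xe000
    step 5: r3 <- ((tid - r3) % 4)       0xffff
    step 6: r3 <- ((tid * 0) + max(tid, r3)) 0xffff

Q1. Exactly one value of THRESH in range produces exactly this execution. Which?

Answer: THRESH = 14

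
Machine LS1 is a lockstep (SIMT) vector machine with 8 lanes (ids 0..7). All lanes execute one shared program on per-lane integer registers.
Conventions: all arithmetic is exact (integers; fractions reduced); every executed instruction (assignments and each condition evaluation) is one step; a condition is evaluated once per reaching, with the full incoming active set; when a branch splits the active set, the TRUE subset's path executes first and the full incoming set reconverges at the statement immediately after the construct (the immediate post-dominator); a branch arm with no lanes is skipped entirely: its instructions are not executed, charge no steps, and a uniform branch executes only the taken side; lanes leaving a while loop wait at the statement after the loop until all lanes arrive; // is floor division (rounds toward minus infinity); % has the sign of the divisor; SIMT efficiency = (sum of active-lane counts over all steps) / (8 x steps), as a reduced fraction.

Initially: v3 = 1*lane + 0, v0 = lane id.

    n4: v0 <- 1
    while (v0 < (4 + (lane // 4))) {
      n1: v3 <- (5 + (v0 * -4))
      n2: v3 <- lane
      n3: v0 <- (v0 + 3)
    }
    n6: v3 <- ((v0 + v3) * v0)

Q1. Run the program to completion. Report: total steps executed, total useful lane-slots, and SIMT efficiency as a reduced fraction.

Answer: 11 steps, 72 useful, 9/11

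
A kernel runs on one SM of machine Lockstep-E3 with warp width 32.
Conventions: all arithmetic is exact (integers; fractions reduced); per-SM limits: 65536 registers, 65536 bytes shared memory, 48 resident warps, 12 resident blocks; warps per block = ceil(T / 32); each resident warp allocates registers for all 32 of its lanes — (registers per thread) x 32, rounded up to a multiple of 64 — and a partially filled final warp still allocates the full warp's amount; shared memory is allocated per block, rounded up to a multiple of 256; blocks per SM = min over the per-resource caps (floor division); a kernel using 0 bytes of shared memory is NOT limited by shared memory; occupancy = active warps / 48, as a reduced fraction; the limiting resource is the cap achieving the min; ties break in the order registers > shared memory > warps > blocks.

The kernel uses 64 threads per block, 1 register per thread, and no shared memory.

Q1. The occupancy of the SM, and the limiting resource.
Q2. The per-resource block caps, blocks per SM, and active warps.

Answer: occupancy 1/2, limited by blocks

registers: 512 blocks
shared memory: no limit (kernel uses none)
warps: 24 blocks
blocks: 12 blocks

Answer: 12 blocks, 24 active warps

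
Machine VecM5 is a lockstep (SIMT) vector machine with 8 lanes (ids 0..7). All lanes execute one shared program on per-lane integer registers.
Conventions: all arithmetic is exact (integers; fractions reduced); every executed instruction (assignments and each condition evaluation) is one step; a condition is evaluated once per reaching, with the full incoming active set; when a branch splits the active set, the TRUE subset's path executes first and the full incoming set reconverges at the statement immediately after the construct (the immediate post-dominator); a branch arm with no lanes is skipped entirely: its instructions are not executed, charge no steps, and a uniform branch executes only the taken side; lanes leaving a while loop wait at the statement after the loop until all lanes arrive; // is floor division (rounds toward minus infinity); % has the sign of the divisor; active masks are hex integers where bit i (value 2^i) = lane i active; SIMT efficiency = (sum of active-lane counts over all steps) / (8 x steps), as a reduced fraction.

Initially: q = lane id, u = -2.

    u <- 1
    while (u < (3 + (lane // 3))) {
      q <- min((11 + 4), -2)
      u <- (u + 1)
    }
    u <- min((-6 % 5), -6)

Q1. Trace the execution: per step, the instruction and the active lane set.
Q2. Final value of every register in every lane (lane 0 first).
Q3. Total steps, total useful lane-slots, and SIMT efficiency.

step 0: u <- 1                       0xff
step 1: eval (u < (3 + (lane // 3))) 0xff
step 2: q <- min((11 + 4), -2)       0xff
step 3: u <- (u + 1)                 0xff
step 4: eval (u < (3 + (lane // 3))) 0xff
step 5: q <- min((11 + 4), -2)       0xff
step 6: u <- (u + 1)                 0xff
step 7: eval (u < (3 + (lane // 3))) 0xff
step 8: q <- min((11 + 4), -2)       0xf8
step 9: u <- (u + 1)                 0xf8
step 10: eval (u < (3 + (lane // 3))) 0xf8
step 11: q <- min((11 + 4), -2)       0xc0
step 12: u <- (u + 1)                 0xc0
step 13: eval (u < (3 + (lane // 3))) 0xc0
step 14: u <- min((-6 % 5), -6)       0xff

Answer: 15 steps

q: -2,-2,-2,-2,-2,-2,-2,-2
u: -6,-6,-6,-6,-6,-6,-6,-6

steps = 15; useful = 93; efficiency = 93/120 = 31/40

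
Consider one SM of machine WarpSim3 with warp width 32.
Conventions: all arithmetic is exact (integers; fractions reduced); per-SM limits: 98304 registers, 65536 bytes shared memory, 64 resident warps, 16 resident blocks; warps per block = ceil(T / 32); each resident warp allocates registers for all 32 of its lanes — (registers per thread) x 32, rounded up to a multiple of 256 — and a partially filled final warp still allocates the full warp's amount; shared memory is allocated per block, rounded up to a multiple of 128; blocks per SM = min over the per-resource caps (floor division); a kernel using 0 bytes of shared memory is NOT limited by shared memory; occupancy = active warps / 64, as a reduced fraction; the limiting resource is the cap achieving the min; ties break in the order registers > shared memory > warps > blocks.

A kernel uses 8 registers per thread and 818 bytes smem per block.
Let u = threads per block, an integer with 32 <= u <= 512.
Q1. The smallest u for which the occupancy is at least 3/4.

Answer: u = 65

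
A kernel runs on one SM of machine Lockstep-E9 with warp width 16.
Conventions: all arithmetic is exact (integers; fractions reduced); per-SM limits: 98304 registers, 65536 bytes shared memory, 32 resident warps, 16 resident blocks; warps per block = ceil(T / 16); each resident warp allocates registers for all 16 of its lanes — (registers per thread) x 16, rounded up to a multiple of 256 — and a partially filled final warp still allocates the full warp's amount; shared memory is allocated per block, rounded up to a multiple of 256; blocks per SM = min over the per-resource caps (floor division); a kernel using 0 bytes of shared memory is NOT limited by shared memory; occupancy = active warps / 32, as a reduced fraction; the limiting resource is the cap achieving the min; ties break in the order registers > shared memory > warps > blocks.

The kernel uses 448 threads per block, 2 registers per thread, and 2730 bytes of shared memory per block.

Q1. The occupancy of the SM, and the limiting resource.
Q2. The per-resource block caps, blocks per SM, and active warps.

Answer: occupancy 7/8, limited by warps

registers: 13 blocks
shared memory: 23 blocks
warps: 1 block
blocks: 16 blocks

Answer: 1 block, 28 active warps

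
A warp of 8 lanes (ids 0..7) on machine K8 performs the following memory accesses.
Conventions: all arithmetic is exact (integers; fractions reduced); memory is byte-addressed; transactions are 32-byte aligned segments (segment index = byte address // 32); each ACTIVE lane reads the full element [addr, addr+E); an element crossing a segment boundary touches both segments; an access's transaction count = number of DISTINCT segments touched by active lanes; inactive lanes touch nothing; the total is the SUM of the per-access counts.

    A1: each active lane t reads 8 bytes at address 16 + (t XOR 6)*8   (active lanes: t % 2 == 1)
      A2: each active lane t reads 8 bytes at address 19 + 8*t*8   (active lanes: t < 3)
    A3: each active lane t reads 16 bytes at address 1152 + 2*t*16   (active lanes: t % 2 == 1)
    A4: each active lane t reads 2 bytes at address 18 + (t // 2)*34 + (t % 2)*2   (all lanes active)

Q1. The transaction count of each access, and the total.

A1: 3 transactions
A2: 3 transactions
A3: 4 transactions
A4: 4 transactions

Answer: 3,3,4,4; total 14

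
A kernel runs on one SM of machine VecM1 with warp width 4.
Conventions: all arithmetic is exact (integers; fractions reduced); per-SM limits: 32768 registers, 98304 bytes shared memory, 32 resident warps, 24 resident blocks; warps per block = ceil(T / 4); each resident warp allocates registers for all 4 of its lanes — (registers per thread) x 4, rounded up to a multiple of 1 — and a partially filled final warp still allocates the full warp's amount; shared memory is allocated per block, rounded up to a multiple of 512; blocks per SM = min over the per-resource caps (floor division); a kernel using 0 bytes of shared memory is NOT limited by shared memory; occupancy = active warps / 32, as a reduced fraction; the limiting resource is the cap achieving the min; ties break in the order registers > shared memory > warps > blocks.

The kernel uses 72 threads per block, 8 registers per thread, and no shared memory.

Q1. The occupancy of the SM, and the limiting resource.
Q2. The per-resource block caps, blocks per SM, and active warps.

Answer: occupancy 9/16, limited by warps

registers: 56 blocks
shared memory: no limit (kernel uses none)
warps: 1 block
blocks: 24 blocks

Answer: 1 block, 18 active warps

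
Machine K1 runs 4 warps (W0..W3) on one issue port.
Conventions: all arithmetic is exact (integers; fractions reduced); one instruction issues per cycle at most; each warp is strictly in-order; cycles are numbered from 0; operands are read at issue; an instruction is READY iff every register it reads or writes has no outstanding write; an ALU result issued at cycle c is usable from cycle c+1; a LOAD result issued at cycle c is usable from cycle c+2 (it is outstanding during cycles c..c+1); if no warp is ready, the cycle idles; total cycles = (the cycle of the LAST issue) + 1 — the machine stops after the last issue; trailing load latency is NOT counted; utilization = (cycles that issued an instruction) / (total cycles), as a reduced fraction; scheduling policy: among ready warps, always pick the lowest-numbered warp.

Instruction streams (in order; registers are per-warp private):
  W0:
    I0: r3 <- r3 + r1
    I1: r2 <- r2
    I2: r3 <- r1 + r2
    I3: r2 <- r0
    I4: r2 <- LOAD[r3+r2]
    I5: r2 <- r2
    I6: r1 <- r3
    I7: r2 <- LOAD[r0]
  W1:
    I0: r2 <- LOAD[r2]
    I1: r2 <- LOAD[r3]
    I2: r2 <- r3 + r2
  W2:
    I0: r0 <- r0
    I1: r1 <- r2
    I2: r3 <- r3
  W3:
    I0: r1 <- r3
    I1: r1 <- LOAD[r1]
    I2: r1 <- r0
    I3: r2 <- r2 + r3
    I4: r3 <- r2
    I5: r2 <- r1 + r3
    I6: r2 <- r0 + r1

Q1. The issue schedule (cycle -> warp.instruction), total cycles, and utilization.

cycle 0: W0.I0
cycle 1: W0.I1
cycle 2: W0.I2
cycle 3: W0.I3
cycle 4: W0.I4
cycle 5: W1.I0
cycle 6: W0.I5
cycle 7: W0.I6
cycle 8: W0.I7
cycle 9: W1.I1
cycle 10: W2.I0
cycle 11: W1.I2
cycle 12: W2.I1
cycle 13: W2.I2
cycle 14: W3.I0
cycle 15: W3.I1
cycle 16: idle
cycle 17: W3.I2
cycle 18: W3.I3
cycle 19: W3.I4
cycle 20: W3.I5
cycle 21: W3.I6

Answer: 22 cycles, utilization 21/22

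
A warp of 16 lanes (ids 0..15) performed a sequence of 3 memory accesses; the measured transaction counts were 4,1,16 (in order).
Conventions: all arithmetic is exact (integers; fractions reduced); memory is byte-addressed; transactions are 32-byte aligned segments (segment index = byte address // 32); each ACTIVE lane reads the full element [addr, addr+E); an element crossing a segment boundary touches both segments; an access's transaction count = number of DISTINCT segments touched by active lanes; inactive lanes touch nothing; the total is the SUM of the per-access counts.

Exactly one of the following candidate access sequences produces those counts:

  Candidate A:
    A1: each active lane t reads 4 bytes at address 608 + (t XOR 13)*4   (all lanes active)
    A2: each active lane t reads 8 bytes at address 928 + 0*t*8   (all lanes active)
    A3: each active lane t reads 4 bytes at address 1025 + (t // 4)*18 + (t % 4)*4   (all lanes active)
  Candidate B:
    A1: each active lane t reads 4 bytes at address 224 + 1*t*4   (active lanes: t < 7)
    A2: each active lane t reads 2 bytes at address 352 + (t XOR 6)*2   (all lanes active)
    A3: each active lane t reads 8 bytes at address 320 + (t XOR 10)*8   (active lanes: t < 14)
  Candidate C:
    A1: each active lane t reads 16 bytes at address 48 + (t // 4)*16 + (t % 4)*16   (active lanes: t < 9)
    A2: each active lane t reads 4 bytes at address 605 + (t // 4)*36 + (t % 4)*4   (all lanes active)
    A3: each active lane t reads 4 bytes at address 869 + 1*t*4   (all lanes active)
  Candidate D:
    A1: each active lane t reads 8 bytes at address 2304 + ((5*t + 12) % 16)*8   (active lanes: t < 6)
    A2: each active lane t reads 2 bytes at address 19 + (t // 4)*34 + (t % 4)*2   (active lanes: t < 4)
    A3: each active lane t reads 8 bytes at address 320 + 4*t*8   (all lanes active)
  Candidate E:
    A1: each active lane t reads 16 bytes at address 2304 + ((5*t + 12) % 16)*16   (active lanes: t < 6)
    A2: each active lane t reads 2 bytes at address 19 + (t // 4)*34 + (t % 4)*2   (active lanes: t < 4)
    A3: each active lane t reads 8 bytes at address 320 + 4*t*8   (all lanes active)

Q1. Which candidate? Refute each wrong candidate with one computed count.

A: A1 gives 2 transactions, not 4
B: A1 gives 1 transaction, not 4
C: A1 gives 3 transactions, not 4
E: A1 gives 5 transactions, not 4
D: all counts match (4,1,16)

Answer: D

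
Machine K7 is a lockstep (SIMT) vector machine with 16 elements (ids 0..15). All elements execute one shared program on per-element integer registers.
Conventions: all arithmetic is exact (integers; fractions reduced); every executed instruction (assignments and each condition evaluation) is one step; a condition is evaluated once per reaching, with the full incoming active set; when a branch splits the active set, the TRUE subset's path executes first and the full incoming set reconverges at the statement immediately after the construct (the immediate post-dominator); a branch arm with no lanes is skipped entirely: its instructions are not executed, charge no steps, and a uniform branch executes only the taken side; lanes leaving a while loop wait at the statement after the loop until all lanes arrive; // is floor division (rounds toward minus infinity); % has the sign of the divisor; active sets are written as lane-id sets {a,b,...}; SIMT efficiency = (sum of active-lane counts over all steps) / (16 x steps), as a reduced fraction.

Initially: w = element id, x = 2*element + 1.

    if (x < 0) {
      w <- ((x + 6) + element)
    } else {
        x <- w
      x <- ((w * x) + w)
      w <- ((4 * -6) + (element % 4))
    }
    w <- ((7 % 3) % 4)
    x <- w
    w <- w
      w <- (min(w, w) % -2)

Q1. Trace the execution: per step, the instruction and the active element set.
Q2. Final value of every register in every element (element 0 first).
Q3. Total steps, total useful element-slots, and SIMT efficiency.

step 0: eval (x < 0)                 {0,1,2,3,4,5,6,7,8,9,10,11,12,13,14,15}
step 1: x <- w                       {0,1,2,3,4,5,6,7,8,9,10,11,12,13,14,15}
step 2: x <- ((w * x) + w)           {0,1,2,3,4,5,6,7,8,9,10,11,12,13,14,15}
step 3: w <- ((4 * -6) + (element % 4)) {0,1,2,3,4,5,6,7,8,9,10,11,12,13,14,15}
step 4: w <- ((7 % 3) % 4)           {0,1,2,3,4,5,6,7,8,9,10,11,12,13,14,15}
step 5: x <- w                       {0,1,2,3,4,5,6,7,8,9,10,11,12,13,14,15}
step 6: w <- w                       {0,1,2,3,4,5,6,7,8,9,10,11,12,13,14,15}
step 7: w <- (min(w, w) % -2)        {0,1,2,3,4,5,6,7,8,9,10,11,12,13,14,15}

Answer: 8 steps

w: -1,-1,-1,-1,-1,-1,-1,-1,-1,-1,-1,-1,-1,-1,-1,-1
x: 1,1,1,1,1,1,1,1,1,1,1,1,1,1,1,1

steps = 8; useful = 128; efficiency = 128/128 = 1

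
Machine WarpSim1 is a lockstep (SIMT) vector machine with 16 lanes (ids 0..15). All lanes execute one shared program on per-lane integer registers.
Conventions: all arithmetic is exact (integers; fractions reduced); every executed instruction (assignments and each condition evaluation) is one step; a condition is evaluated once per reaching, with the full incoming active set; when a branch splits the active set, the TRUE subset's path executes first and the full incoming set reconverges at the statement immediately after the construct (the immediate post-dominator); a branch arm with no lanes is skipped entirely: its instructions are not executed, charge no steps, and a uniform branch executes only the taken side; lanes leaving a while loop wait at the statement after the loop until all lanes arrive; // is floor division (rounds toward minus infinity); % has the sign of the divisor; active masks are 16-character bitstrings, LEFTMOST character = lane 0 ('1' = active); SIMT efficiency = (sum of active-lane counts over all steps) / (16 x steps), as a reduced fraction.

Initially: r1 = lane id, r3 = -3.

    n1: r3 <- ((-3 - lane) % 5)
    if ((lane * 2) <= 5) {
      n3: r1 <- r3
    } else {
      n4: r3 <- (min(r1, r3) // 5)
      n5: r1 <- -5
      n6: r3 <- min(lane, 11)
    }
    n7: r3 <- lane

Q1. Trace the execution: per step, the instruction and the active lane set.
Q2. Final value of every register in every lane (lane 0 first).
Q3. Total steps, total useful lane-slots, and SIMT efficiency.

step 0: r3 <- ((-3 - lane) % 5)      1111111111111111
step 1: eval ((lane * 2) <= 5)       1111111111111111
step 2: r1 <- r3                     1110000000000000
step 3: r3 <- (min(r1, r3) // 5)     0001111111111111
step 4: r1 <- -5                     0001111111111111
step 5: r3 <- min(lane, 11)          0001111111111111
step 6: r3 <- lane                   1111111111111111

Answer: 7 steps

r1: 2,1,0,-5,-5,-5,-5,-5,-5,-5,-5,-5,-5,-5,-5,-5
r3: 0,1,2,3,4,5,6,7,8,9,10,11,12,13,14,15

steps = 7; useful = 90; efficiency = 90/112 = 45/56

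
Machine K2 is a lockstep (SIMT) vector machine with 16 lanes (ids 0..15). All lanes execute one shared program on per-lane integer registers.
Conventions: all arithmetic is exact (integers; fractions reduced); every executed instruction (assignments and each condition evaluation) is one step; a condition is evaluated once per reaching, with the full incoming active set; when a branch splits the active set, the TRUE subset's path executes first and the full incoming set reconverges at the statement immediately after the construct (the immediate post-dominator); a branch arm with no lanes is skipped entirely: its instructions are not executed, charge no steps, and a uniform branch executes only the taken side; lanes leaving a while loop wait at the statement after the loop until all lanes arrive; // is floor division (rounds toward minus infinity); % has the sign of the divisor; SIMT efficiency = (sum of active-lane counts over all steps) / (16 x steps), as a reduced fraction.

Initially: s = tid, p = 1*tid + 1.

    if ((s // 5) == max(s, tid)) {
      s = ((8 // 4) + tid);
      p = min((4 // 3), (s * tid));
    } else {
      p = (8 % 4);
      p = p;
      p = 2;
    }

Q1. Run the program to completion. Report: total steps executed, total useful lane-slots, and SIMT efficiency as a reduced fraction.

Answer: 6 steps, 63 useful, 21/32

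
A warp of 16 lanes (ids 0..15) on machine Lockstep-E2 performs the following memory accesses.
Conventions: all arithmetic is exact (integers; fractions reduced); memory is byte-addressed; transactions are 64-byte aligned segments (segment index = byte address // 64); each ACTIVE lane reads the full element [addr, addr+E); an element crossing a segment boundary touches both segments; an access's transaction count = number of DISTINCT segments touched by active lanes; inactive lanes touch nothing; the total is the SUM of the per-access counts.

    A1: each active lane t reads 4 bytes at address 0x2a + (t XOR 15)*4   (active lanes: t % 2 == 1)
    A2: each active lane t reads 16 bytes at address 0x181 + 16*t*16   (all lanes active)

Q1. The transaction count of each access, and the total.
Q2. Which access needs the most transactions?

A1: 2 transactions
A2: 16 transactions

Answer: 2,16; total 18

Answer: A2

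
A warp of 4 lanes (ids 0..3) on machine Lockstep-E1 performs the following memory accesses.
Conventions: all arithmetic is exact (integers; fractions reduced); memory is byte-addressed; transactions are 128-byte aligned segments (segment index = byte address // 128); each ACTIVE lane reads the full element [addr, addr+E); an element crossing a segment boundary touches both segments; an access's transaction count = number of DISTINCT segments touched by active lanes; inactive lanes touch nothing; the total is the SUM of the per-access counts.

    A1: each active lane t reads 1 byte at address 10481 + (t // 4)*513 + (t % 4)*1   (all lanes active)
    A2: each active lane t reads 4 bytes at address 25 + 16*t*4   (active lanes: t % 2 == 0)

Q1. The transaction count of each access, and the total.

A1: 1 transaction
A2: 2 transactions

Answer: 1,2; total 3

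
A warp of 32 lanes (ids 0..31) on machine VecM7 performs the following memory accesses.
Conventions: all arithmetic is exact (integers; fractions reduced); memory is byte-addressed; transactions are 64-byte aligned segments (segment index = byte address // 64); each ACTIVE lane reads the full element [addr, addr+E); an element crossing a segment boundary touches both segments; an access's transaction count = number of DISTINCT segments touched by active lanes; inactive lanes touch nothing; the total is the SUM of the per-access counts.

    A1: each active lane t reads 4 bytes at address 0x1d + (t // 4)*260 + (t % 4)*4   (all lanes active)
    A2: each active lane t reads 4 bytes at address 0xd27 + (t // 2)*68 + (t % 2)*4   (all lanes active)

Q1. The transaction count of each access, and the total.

A1: 11 transactions
A2: 17 transactions

Answer: 11,17; total 28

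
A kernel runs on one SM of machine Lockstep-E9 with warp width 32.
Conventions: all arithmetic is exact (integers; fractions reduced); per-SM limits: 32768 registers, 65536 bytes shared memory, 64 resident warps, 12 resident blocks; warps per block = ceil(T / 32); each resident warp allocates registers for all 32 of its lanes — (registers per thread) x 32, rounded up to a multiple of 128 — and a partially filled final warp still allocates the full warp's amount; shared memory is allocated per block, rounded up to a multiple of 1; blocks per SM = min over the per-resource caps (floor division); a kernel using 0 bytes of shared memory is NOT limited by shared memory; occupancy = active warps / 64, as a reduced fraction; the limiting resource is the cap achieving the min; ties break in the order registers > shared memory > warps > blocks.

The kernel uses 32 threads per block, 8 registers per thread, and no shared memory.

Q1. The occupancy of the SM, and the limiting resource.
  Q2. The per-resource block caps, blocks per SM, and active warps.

Answer: occupancy 3/16, limited by blocks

registers: 128 blocks
shared memory: no limit (kernel uses none)
warps: 64 blocks
blocks: 12 blocks

Answer: 12 blocks, 12 active warps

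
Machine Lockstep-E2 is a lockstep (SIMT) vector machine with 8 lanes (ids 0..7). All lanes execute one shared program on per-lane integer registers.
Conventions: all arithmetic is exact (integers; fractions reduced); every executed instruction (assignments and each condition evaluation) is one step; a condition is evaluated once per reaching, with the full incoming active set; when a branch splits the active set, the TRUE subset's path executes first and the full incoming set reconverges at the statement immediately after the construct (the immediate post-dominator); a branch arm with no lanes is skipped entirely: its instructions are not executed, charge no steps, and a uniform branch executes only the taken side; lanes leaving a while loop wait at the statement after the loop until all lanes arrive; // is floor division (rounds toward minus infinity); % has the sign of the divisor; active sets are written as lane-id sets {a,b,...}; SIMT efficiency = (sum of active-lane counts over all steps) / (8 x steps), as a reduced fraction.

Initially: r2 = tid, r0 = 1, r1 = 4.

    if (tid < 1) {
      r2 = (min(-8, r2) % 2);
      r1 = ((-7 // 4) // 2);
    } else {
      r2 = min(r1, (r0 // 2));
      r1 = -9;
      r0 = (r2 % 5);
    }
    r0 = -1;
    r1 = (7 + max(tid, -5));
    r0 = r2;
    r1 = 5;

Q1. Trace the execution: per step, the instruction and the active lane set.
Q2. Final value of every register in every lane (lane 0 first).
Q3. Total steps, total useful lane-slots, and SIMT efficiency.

step 0: eval (tid < 1)               {0,1,2,3,4,5,6,7}
step 1: r2 <- (min(-8, r2) % 2)      {0}
step 2: r1 <- ((-7 // 4) // 2)       {0}
step 3: r2 <- min(r1, (r0 // 2))     {1,2,3,4,5,6,7}
step 4: r1 <- -9                     {1,2,3,4,5,6,7}
step 5: r0 <- (r2 % 5)               {1,2,3,4,5,6,7}
step 6: r0 <- -1                     {0,1,2,3,4,5,6,7}
step 7: r1 <- (7 + max(tid, -5))     {0,1,2,3,4,5,6,7}
step 8: r0 <- r2                     {0,1,2,3,4,5,6,7}
step 9: r1 <- 5                      {0,1,2,3,4,5,6,7}

Answer: 10 steps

r2: 0,0,0,0,0,0,0,0
r0: 0,0,0,0,0,0,0,0
r1: 5,5,5,5,5,5,5,5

steps = 10; useful = 63; efficiency = 63/80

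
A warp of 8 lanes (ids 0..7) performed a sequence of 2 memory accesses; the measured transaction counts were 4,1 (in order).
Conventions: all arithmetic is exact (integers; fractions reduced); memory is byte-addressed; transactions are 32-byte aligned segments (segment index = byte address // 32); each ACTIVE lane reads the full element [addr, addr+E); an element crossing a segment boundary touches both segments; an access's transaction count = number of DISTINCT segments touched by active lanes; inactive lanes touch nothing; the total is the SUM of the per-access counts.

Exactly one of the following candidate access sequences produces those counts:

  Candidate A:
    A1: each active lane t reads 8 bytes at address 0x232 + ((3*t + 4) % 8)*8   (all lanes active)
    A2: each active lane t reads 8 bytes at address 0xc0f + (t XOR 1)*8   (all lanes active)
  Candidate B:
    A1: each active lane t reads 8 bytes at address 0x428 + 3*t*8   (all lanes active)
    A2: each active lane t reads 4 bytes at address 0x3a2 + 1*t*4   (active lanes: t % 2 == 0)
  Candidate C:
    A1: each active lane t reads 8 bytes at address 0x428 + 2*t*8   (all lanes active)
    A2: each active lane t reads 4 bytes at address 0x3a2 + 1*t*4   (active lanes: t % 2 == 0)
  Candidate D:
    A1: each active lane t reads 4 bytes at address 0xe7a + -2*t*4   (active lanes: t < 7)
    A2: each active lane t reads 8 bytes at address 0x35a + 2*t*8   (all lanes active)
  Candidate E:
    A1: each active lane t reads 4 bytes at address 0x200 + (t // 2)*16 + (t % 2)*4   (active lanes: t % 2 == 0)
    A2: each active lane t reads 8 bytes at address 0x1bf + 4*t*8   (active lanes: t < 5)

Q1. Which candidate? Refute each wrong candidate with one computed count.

A: A1 gives 3 transactions, not 4
B: A1 gives 6 transactions, not 4
D: A1 gives 2 transactions, not 4
E: A1 gives 2 transactions, not 4
C: all counts match (4,1)

Answer: C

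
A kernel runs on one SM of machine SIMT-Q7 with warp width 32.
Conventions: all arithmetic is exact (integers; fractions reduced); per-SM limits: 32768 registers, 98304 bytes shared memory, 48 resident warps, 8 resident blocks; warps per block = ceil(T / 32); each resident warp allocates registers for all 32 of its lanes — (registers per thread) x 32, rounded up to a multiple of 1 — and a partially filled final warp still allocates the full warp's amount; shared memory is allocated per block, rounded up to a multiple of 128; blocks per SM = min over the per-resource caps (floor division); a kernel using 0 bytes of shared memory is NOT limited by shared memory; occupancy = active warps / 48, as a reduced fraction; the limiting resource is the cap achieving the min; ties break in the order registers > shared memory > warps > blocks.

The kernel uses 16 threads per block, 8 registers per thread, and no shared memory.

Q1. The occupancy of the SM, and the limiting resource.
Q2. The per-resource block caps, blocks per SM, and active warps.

Answer: occupancy 1/6, limited by blocks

registers: 128 blocks
shared memory: no limit (kernel uses none)
warps: 48 blocks
blocks: 8 blocks

Answer: 8 blocks, 8 active warps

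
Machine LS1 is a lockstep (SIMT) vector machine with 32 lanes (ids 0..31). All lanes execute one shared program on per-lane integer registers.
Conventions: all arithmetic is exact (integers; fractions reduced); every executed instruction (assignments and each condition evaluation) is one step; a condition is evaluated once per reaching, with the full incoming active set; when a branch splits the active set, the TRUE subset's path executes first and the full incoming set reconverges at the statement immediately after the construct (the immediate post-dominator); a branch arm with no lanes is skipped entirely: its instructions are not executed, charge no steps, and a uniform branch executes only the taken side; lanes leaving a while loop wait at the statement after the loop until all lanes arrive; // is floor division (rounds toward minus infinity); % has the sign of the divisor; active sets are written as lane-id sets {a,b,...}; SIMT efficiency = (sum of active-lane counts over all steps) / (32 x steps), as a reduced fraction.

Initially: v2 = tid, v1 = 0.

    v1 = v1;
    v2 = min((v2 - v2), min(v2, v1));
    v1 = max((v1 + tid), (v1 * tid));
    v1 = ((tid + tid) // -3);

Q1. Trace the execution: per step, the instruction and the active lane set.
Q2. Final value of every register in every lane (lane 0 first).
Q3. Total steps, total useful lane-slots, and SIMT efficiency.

step 0: v1 <- v1                     {0,1,2,3,4,5,6,7,8,9,10,11,12,13,14,15,16,17,18,19,20,21,22,23,24,25,26,27,28,29,30,31}
step 1: v2 <- min((v2 - v2), min(v2, v1)) {0,1,2,3,4,5,6,7,8,9,10,11,12,13,14,15,16,17,18,19,20,21,22,23,24,25,26,27,28,29,30,31}
step 2: v1 <- max((v1 + tid), (v1 * tid)) {0,1,2,3,4,5,6,7,8,9,10,11,12,13,14,15,16,17,18,19,20,21,22,23,24,25,26,27,28,29,30,31}
step 3: v1 <- ((tid + tid) // -3)    {0,1,2,3,4,5,6,7,8,9,10,11,12,13,14,15,16,17,18,19,20,21,22,23,24,25,26,27,28,29,30,31}

Answer: 4 steps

v2: 0,0,0,0,0,0,0,0,0,0,0,0,0,0,0,0,0,0,0,0,0,0,0,0,0,0,0,0,0,0,0,0
v1: 0,-1,-2,-2,-3,-4,-4,-5,-6,-6,-7,-8,-8,-9,-10,-10,-11,-12,-12,-13,-14,-14,-15,-16,-16,-17,-18,-18,-19,-20,-20,-21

steps = 4; useful = 128; efficiency = 128/128 = 1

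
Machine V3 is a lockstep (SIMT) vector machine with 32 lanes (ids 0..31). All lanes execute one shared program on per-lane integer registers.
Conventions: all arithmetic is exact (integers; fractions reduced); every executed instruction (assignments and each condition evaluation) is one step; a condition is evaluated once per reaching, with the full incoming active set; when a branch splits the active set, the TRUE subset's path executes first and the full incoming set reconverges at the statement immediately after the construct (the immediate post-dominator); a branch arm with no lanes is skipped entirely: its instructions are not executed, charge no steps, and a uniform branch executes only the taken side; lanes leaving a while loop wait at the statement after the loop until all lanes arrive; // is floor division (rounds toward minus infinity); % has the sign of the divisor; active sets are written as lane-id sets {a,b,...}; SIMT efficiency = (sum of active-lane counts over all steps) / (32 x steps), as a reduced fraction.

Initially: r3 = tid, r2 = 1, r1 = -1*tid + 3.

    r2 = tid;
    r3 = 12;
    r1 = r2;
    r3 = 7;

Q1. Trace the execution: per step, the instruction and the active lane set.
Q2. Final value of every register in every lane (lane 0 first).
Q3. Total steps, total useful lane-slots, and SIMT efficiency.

step 0: r2 <- tid                    {0,1,2,3,4,5,6,7,8,9,10,11,12,13,14,15,16,17,18,19,20,21,22,23,24,25,26,27,28,29,30,31}
step 1: r3 <- 12                     {0,1,2,3,4,5,6,7,8,9,10,11,12,13,14,15,16,17,18,19,20,21,22,23,24,25,26,27,28,29,30,31}
step 2: r1 <- r2                     {0,1,2,3,4,5,6,7,8,9,10,11,12,13,14,15,16,17,18,19,20,21,22,23,24,25,26,27,28,29,30,31}
step 3: r3 <- 7                      {0,1,2,3,4,5,6,7,8,9,10,11,12,13,14,15,16,17,18,19,20,21,22,23,24,25,26,27,28,29,30,31}

Answer: 4 steps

r3: 7,7,7,7,7,7,7,7,7,7,7,7,7,7,7,7,7,7,7,7,7,7,7,7,7,7,7,7,7,7,7,7
r2: 0,1,2,3,4,5,6,7,8,9,10,11,12,13,14,15,16,17,18,19,20,21,22,23,24,25,26,27,28,29,30,31
r1: 0,1,2,3,4,5,6,7,8,9,10,11,12,13,14,15,16,17,18,19,20,21,22,23,24,25,26,27,28,29,30,31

steps = 4; useful = 128; efficiency = 128/128 = 1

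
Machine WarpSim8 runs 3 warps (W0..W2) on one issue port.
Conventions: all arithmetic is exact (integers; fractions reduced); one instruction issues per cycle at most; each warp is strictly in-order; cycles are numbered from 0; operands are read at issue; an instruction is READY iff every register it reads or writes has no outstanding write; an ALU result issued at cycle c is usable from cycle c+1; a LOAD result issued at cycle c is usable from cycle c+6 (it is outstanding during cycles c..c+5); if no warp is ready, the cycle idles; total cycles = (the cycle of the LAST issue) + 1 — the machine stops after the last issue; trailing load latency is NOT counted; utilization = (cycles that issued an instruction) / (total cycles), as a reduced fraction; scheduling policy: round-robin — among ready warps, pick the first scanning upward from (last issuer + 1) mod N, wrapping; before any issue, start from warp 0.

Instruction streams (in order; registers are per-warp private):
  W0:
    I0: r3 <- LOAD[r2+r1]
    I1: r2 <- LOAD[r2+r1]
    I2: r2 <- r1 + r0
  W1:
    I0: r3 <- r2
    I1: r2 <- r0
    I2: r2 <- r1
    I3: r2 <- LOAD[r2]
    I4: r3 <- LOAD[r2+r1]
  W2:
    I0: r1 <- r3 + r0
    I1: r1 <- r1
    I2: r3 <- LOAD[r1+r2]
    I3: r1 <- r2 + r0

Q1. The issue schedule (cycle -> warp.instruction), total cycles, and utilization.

cycle 0: W0.I0
cycle 1: W1.I0
cycle 2: W2.I0
cycle 3: W0.I1
cycle 4: W1.I1
cycle 5: W2.I1
cycle 6: W1.I2
cycle 7: W2.I2
cycle 8: W1.I3
cycle 9: W2.I3
cycle 10: W0.I2
cycle 11: idle
cycle 12: idle
cycle 13: idle
cycle 14: W1.I4

Answer: 15 cycles, utilization 4/5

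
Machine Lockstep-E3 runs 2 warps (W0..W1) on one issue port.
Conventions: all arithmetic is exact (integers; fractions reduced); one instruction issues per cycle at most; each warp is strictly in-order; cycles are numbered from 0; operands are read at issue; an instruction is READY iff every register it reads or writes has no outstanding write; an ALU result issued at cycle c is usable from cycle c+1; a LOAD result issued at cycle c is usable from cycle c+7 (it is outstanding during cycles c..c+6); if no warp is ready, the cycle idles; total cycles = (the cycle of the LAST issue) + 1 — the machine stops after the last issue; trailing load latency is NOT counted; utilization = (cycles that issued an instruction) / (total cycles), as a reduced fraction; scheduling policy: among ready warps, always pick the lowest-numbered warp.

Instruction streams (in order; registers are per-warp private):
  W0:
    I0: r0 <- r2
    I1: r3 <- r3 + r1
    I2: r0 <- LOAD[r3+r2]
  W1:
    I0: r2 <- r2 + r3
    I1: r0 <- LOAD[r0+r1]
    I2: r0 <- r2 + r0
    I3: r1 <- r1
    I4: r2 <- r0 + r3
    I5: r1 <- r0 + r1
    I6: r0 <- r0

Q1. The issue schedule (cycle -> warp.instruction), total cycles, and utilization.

cycle 0: W0.I0
cycle 1: W0.I1
cycle 2: W0.I2
cycle 3: W1.I0
cycle 4: W1.I1
cycle 5: idle
cycle 6: idle
cycle 7: idle
cycle 8: idle
cycle 9: idle
cycle 10: idle
cycle 11: W1.I2
cycle 12: W1.I3
cycle 13: W1.I4
cycle 14: W1.I5
cycle 15: W1.I6

Answer: 16 cycles, utilization 5/8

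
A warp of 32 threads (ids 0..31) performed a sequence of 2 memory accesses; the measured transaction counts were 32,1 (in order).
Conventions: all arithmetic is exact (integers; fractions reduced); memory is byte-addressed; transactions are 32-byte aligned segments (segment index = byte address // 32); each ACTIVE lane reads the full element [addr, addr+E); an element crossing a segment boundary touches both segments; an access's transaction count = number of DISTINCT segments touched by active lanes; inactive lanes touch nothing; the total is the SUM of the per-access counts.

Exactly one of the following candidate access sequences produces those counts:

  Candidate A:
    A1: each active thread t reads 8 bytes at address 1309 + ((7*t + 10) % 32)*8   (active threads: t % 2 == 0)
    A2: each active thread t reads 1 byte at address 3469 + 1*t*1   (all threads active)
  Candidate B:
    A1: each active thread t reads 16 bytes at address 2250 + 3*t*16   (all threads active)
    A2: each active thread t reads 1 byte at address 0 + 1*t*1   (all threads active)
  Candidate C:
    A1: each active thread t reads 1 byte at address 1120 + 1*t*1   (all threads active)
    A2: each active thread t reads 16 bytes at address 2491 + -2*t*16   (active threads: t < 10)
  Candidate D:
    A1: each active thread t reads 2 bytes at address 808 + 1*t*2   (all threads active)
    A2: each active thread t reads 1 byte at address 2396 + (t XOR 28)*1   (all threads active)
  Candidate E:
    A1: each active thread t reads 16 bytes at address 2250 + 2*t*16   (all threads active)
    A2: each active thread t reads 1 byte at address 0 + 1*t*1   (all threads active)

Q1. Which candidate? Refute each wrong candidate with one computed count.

A: A1 gives 9 transactions, not 32
B: A1 gives 48 transactions, not 32
C: A1 gives 1 transaction, not 32
D: A1 gives 3 transactions, not 32
E: all counts match (32,1)

Answer: E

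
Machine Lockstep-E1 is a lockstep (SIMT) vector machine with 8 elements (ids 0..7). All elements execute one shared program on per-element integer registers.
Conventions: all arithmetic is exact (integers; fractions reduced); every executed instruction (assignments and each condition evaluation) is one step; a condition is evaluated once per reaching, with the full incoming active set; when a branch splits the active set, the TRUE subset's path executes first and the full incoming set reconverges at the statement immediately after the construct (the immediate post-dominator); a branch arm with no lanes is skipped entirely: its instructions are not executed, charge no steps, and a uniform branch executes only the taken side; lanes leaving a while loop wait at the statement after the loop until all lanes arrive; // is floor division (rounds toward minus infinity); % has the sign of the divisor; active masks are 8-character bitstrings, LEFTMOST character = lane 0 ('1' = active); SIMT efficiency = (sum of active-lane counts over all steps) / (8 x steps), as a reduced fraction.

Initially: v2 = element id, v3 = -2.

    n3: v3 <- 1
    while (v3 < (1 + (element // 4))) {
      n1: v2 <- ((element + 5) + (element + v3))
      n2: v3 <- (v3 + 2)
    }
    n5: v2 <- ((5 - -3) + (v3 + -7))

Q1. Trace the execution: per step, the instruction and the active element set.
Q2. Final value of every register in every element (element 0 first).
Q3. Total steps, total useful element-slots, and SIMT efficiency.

step 0: v3 <- 1                      11111111
step 1: eval (v3 < (1 + (element // 4))) 11111111
step 2: v2 <- ((element + 5) + (element + v3)) 00001111
step 3: v3 <- (v3 + 2)               00001111
step 4: eval (v3 < (1 + (element // 4))) 00001111
step 5: v2 <- ((5 - -3) + (v3 + -7)) 11111111

Answer: 6 steps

v2: 2,2,2,2,4,4,4,4
v3: 1,1,1,1,3,3,3,3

steps = 6; useful = 36; efficiency = 36/48 = 3/4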